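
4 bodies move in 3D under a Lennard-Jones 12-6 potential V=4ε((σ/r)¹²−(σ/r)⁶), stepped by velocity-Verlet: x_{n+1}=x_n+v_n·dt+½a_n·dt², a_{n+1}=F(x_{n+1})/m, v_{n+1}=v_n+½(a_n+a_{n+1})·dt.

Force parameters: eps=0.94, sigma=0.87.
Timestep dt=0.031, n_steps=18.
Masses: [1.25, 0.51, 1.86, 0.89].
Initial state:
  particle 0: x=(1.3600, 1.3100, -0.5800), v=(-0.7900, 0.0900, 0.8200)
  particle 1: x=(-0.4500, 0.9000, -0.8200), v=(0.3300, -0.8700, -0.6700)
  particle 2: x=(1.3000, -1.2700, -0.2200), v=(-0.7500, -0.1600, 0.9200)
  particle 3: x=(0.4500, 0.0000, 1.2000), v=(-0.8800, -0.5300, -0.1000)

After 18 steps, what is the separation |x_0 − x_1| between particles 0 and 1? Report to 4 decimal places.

step 0: x0=(1.3600, 1.3100, -0.5800) x1=(-0.4500, 0.9000, -0.8200) x2=(1.3000, -1.2700, -0.2200) x3=(0.4500, 0.0000, 1.2000)
step 1: x0=(1.3355, 1.3128, -0.5546) x1=(-0.4396, 0.8730, -0.8407) x2=(1.2767, -1.2749, -0.1915) x3=(0.4227, -0.0164, 1.1969)
step 2: x0=(1.3108, 1.3155, -0.5292) x1=(-0.4290, 0.8461, -0.8614) x2=(1.2535, -1.2799, -0.1629) x3=(0.3955, -0.0329, 1.1936)
step 3: x0=(1.2861, 1.3182, -0.5037) x1=(-0.4182, 0.8192, -0.8820) x2=(1.2302, -1.2848, -0.1344) x3=(0.3683, -0.0494, 1.1903)
step 4: x0=(1.2612, 1.3208, -0.4783) x1=(-0.4070, 0.7924, -0.9024) x2=(1.2069, -1.2896, -0.1058) x3=(0.3411, -0.0659, 1.1869)
step 5: x0=(1.2362, 1.3234, -0.4529) x1=(-0.3956, 0.7656, -0.9228) x2=(1.1835, -1.2944, -0.0771) x3=(0.3140, -0.0824, 1.1834)
step 6: x0=(1.2111, 1.3259, -0.4276) x1=(-0.3838, 0.7389, -0.9431) x2=(1.1602, -1.2992, -0.0485) x3=(0.2869, -0.0990, 1.1798)
step 7: x0=(1.1859, 1.3284, -0.4022) x1=(-0.3717, 0.7123, -0.9632) x2=(1.1368, -1.3040, -0.0198) x3=(0.2599, -0.1156, 1.1761)
step 8: x0=(1.1606, 1.3308, -0.3769) x1=(-0.3594, 0.6857, -0.9831) x2=(1.1134, -1.3087, 0.0089) x3=(0.2329, -0.1322, 1.1723)
step 9: x0=(1.1351, 1.3331, -0.3516) x1=(-0.3467, 0.6593, -1.0029) x2=(1.0900, -1.3133, 0.0376) x3=(0.2060, -0.1489, 1.1683)
step 10: x0=(1.1095, 1.3353, -0.3264) x1=(-0.3337, 0.6330, -1.0225) x2=(1.0665, -1.3179, 0.0664) x3=(0.1791, -0.1657, 1.1643)
step 11: x0=(1.0837, 1.3375, -0.3012) x1=(-0.3203, 0.6067, -1.0419) x2=(1.0430, -1.3225, 0.0952) x3=(0.1524, -0.1826, 1.1601)
step 12: x0=(1.0578, 1.3396, -0.2760) x1=(-0.3067, 0.5806, -1.0612) x2=(1.0194, -1.3269, 0.1241) x3=(0.1257, -0.1995, 1.1557)
step 13: x0=(1.0319, 1.3415, -0.2509) x1=(-0.2927, 0.5547, -1.0802) x2=(0.9958, -1.3314, 0.1530) x3=(0.0992, -0.2165, 1.1512)
step 14: x0=(1.0057, 1.3435, -0.2258) x1=(-0.2785, 0.5288, -1.0990) x2=(0.9722, -1.3357, 0.1820) x3=(0.0727, -0.2336, 1.1466)
step 15: x0=(0.9795, 1.3453, -0.2008) x1=(-0.2640, 0.5031, -1.1175) x2=(0.9485, -1.3400, 0.2110) x3=(0.0464, -0.2508, 1.1417)
step 16: x0=(0.9532, 1.3470, -0.1759) x1=(-0.2493, 0.4775, -1.1359) x2=(0.9247, -1.3442, 0.2401) x3=(0.0203, -0.2682, 1.1367)
step 17: x0=(0.9268, 1.3486, -0.1510) x1=(-0.2343, 0.4521, -1.1540) x2=(0.9008, -1.3482, 0.2693) x3=(-0.0057, -0.2857, 1.1315)
step 18: x0=(0.9002, 1.3502, -0.1262) x1=(-0.2190, 0.4267, -1.1719) x2=(0.8769, -1.3522, 0.2985) x3=(-0.0316, -0.3034, 1.1261)

1.7886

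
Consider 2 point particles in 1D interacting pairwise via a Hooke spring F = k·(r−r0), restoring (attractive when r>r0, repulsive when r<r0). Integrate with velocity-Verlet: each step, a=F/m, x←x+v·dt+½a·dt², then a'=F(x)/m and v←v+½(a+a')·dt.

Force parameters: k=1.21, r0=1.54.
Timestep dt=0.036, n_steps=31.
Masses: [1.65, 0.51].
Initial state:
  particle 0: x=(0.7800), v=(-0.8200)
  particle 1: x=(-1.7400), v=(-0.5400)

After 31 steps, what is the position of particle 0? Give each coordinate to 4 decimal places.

(-0.4167)

step 0: x0=(0.7800) x1=(-1.7400)
step 1: x0=(0.7500) x1=(-1.7579)
step 2: x0=(0.7191) x1=(-1.7729)
step 3: x0=(0.6873) x1=(-1.7849)
step 4: x0=(0.6546) x1=(-1.7941)
step 5: x0=(0.6210) x1=(-1.8005)
step 6: x0=(0.5866) x1=(-1.8041)
step 7: x0=(0.5514) x1=(-1.8052)
step 8: x0=(0.5155) x1=(-1.8037)
step 9: x0=(0.4787) x1=(-1.7998)
step 10: x0=(0.4413) x1=(-1.7937)
step 11: x0=(0.4032) x1=(-1.7854)
step 12: x0=(0.3645) x1=(-1.7752)
step 13: x0=(0.3252) x1=(-1.7630)
step 14: x0=(0.2855) x1=(-1.7492)
step 15: x0=(0.2452) x1=(-1.7339)
step 16: x0=(0.2045) x1=(-1.7173)
step 17: x0=(0.1635) x1=(-1.6994)
step 18: x0=(0.1221) x1=(-1.6806)
step 19: x0=(0.0805) x1=(-1.6609)
step 20: x0=(0.0387) x1=(-1.6407)
step 21: x0=(-0.0032) x1=(-1.6200)
step 22: x0=(-0.0452) x1=(-1.5991)
step 23: x0=(-0.0872) x1=(-1.5781)
step 24: x0=(-0.1292) x1=(-1.5573)
step 25: x0=(-0.1710) x1=(-1.5368)
step 26: x0=(-0.2127) x1=(-1.5169)
step 27: x0=(-0.2542) x1=(-1.4977)
step 28: x0=(-0.2954) x1=(-1.4794)
step 29: x0=(-0.3362) x1=(-1.4622)
step 30: x0=(-0.3767) x1=(-1.4462)
step 31: x0=(-0.4167) x1=(-1.4317)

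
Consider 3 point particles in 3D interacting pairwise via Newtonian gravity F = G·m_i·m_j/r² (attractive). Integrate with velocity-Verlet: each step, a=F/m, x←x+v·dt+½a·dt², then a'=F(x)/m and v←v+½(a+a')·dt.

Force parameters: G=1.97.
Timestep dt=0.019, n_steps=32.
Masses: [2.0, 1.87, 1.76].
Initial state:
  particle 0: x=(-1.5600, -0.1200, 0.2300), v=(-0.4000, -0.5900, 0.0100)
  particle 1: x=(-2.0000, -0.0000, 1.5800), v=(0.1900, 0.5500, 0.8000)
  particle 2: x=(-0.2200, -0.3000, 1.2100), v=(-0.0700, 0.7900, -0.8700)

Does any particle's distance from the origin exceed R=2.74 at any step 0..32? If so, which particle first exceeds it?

no

step 0: x0=(-1.5600, -0.1200, 0.2300) x1=(-2.0000, -0.0000, 1.5800) x2=(-0.2200, -0.3000, 1.2100)
step 1: x0=(-1.5675, -0.1312, 0.2306) x1=(-1.9961, 0.0104, 1.5948) x2=(-0.2217, -0.2849, 1.1934)
step 2: x0=(-1.5749, -0.1424, 0.2321) x1=(-1.9916, 0.0207, 1.6089) x2=(-0.2242, -0.2698, 1.1765)
step 3: x0=(-1.5820, -0.1535, 0.2345) x1=(-1.9866, 0.0308, 1.6223) x2=(-0.2276, -0.2545, 1.1594)
step 4: x0=(-1.5890, -0.1646, 0.2377) x1=(-1.9811, 0.0408, 1.6349) x2=(-0.2317, -0.2391, 1.1422)
step 5: x0=(-1.5957, -0.1757, 0.2418) x1=(-1.9750, 0.0506, 1.6468) x2=(-0.2366, -0.2236, 1.1247)
step 6: x0=(-1.6022, -0.1866, 0.2467) x1=(-1.9684, 0.0603, 1.6580) x2=(-0.2424, -0.2081, 1.1071)
step 7: x0=(-1.6084, -0.1975, 0.2525) x1=(-1.9613, 0.0698, 1.6684) x2=(-0.2490, -0.1925, 1.0893)
step 8: x0=(-1.6143, -0.2082, 0.2591) x1=(-1.9537, 0.0792, 1.6781) x2=(-0.2565, -0.1768, 1.0713)
step 9: x0=(-1.6200, -0.2189, 0.2665) x1=(-1.9456, 0.0883, 1.6871) x2=(-0.2648, -0.1611, 1.0532)
step 10: x0=(-1.6253, -0.2293, 0.2748) x1=(-1.9370, 0.0973, 1.6953) x2=(-0.2740, -0.1454, 1.0349)
step 11: x0=(-1.6304, -0.2396, 0.2839) x1=(-1.9279, 0.1061, 1.7028) x2=(-0.2841, -0.1297, 1.0165)
step 12: x0=(-1.6350, -0.2498, 0.2938) x1=(-1.9183, 0.1147, 1.7095) x2=(-0.2951, -0.1139, 0.9980)
step 13: x0=(-1.6394, -0.2597, 0.3045) x1=(-1.9083, 0.1231, 1.7155) x2=(-0.3070, -0.0981, 0.9793)
step 14: x0=(-1.6433, -0.2695, 0.3160) x1=(-1.8978, 0.1313, 1.7206) x2=(-0.3198, -0.0824, 0.9605)
step 15: x0=(-1.6468, -0.2790, 0.3284) x1=(-1.8868, 0.1392, 1.7250) x2=(-0.3336, -0.0666, 0.9417)
step 16: x0=(-1.6499, -0.2882, 0.3416) x1=(-1.8753, 0.1469, 1.7286) x2=(-0.3484, -0.0510, 0.9227)
step 17: x0=(-1.6526, -0.2972, 0.3556) x1=(-1.8634, 0.1544, 1.7314) x2=(-0.3642, -0.0354, 0.9037)
step 18: x0=(-1.6548, -0.3058, 0.3704) x1=(-1.8510, 0.1616, 1.7333) x2=(-0.3810, -0.0198, 0.8846)
step 19: x0=(-1.6565, -0.3141, 0.3860) x1=(-1.8381, 0.1686, 1.7344) x2=(-0.3989, -0.0044, 0.8655)
step 20: x0=(-1.6576, -0.3221, 0.4025) x1=(-1.8248, 0.1753, 1.7347) x2=(-0.4178, 0.0109, 0.8464)
step 21: x0=(-1.6583, -0.3297, 0.4198) x1=(-1.8110, 0.1817, 1.7340) x2=(-0.4379, 0.0261, 0.8272)
step 22: x0=(-1.6583, -0.3368, 0.4379) x1=(-1.7968, 0.1878, 1.7325) x2=(-0.4590, 0.0411, 0.8081)
step 23: x0=(-1.6578, -0.3435, 0.4569) x1=(-1.7821, 0.1936, 1.7300) x2=(-0.4814, 0.0559, 0.7890)
step 24: x0=(-1.6566, -0.3497, 0.4767) x1=(-1.7670, 0.1990, 1.7266) x2=(-0.5049, 0.0705, 0.7701)
step 25: x0=(-1.6548, -0.3553, 0.4973) x1=(-1.7514, 0.2042, 1.7221) x2=(-0.5297, 0.0848, 0.7512)
step 26: x0=(-1.6523, -0.3604, 0.5187) x1=(-1.7354, 0.2089, 1.7167) x2=(-0.5557, 0.0989, 0.7324)
step 27: x0=(-1.6490, -0.3648, 0.5410) x1=(-1.7189, 0.2133, 1.7101) x2=(-0.5831, 0.1126, 0.7139)
step 28: x0=(-1.6450, -0.3684, 0.5641) x1=(-1.7019, 0.2173, 1.7025) x2=(-0.6118, 0.1259, 0.6956)
step 29: x0=(-1.6402, -0.3713, 0.5880) x1=(-1.6845, 0.2208, 1.6937) x2=(-0.6419, 0.1389, 0.6776)
step 30: x0=(-1.6345, -0.3734, 0.6128) x1=(-1.6666, 0.2239, 1.6838) x2=(-0.6735, 0.1513, 0.6599)
step 31: x0=(-1.6279, -0.3745, 0.6383) x1=(-1.6483, 0.2265, 1.6725) x2=(-0.7066, 0.1632, 0.6426)
step 32: x0=(-1.6204, -0.3747, 0.6647) x1=(-1.6296, 0.2286, 1.6599) x2=(-0.7412, 0.1745, 0.6258)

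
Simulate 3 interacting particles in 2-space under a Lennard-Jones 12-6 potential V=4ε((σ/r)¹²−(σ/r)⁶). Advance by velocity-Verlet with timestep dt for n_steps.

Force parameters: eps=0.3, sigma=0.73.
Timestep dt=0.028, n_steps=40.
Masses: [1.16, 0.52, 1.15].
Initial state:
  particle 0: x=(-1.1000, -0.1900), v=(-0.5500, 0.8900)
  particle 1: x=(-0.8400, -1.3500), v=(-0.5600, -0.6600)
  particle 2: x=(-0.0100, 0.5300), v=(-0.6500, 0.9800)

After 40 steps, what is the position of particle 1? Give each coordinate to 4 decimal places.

(-1.4807, -2.0118)

step 0: x0=(-1.1000, -0.1900) x1=(-0.8400, -1.3500) x2=(-0.0100, 0.5300)
step 1: x0=(-1.1153, -0.1651) x1=(-0.8557, -1.3683) x2=(-0.0282, 0.5574)
step 2: x0=(-1.1305, -0.1404) x1=(-0.8715, -1.3862) x2=(-0.0466, 0.5848)
step 3: x0=(-1.1456, -0.1157) x1=(-0.8874, -1.4038) x2=(-0.0650, 0.6120)
step 4: x0=(-1.1606, -0.0910) x1=(-0.9033, -1.4212) x2=(-0.0835, 0.6393)
step 5: x0=(-1.1755, -0.0664) x1=(-0.9192, -1.4384) x2=(-0.1021, 0.6664)
step 6: x0=(-1.1903, -0.0418) x1=(-0.9351, -1.4555) x2=(-0.1209, 0.6935)
step 7: x0=(-1.2050, -0.0171) x1=(-0.9511, -1.4724) x2=(-0.1397, 0.7205)
step 8: x0=(-1.2195, 0.0075) x1=(-0.9671, -1.4892) x2=(-0.1585, 0.7475)
step 9: x0=(-1.2340, 0.0322) x1=(-0.9831, -1.5059) x2=(-0.1775, 0.7744)
step 10: x0=(-1.2484, 0.0569) x1=(-0.9991, -1.5226) x2=(-0.1966, 0.8012)
step 11: x0=(-1.2627, 0.0817) x1=(-1.0151, -1.5392) x2=(-0.2158, 0.8279)
step 12: x0=(-1.2768, 0.1065) x1=(-1.0312, -1.5557) x2=(-0.2351, 0.8546)
step 13: x0=(-1.2909, 0.1313) x1=(-1.0472, -1.5722) x2=(-0.2544, 0.8812)
step 14: x0=(-1.3049, 0.1562) x1=(-1.0632, -1.5887) x2=(-0.2739, 0.9077)
step 15: x0=(-1.3188, 0.1812) x1=(-1.0793, -1.6051) x2=(-0.2935, 0.9342)
step 16: x0=(-1.3325, 0.2062) x1=(-1.0953, -1.6215) x2=(-0.3132, 0.9606)
step 17: x0=(-1.3462, 0.2313) x1=(-1.1114, -1.6379) x2=(-0.3330, 0.9869)
step 18: x0=(-1.3597, 0.2565) x1=(-1.1274, -1.6542) x2=(-0.3529, 1.0131)
step 19: x0=(-1.3732, 0.2818) x1=(-1.1435, -1.6705) x2=(-0.3729, 1.0393)
step 20: x0=(-1.3865, 0.3071) x1=(-1.1595, -1.6869) x2=(-0.3930, 1.0653)
step 21: x0=(-1.3997, 0.3325) x1=(-1.1756, -1.7032) x2=(-0.4132, 1.0913)
step 22: x0=(-1.4129, 0.3580) x1=(-1.1916, -1.7195) x2=(-0.4336, 1.1172)
step 23: x0=(-1.4258, 0.3835) x1=(-1.2077, -1.7357) x2=(-0.4540, 1.1430)
step 24: x0=(-1.4387, 0.4092) x1=(-1.2237, -1.7520) x2=(-0.4746, 1.1687)
step 25: x0=(-1.4514, 0.4350) x1=(-1.2398, -1.7683) x2=(-0.4953, 1.1942)
step 26: x0=(-1.4640, 0.4608) x1=(-1.2558, -1.7845) x2=(-0.5162, 1.2197)
step 27: x0=(-1.4765, 0.4868) x1=(-1.2719, -1.8008) x2=(-0.5372, 1.2451)
step 28: x0=(-1.4889, 0.5129) x1=(-1.2880, -1.8170) x2=(-0.5583, 1.2704)
step 29: x0=(-1.5010, 0.5391) x1=(-1.3040, -1.8333) x2=(-0.5795, 1.2955)
step 30: x0=(-1.5131, 0.5654) x1=(-1.3201, -1.8495) x2=(-0.6010, 1.3205)
step 31: x0=(-1.5250, 0.5918) x1=(-1.3361, -1.8658) x2=(-0.6225, 1.3454)
step 32: x0=(-1.5367, 0.6184) x1=(-1.3522, -1.8820) x2=(-0.6443, 1.3702)
step 33: x0=(-1.5483, 0.6451) x1=(-1.3682, -1.8982) x2=(-0.6662, 1.3948)
step 34: x0=(-1.5596, 0.6720) x1=(-1.3843, -1.9144) x2=(-0.6883, 1.4193)
step 35: x0=(-1.5708, 0.6990) x1=(-1.4004, -1.9307) x2=(-0.7105, 1.4436)
step 36: x0=(-1.5818, 0.7262) x1=(-1.4164, -1.9469) x2=(-0.7330, 1.4677)
step 37: x0=(-1.5926, 0.7535) x1=(-1.4325, -1.9631) x2=(-0.7557, 1.4917)
step 38: x0=(-1.6032, 0.7811) x1=(-1.4485, -1.9793) x2=(-0.7786, 1.5154)
step 39: x0=(-1.6136, 0.8088) x1=(-1.4646, -1.9955) x2=(-0.8017, 1.5390)
step 40: x0=(-1.6237, 0.8368) x1=(-1.4807, -2.0118) x2=(-0.8250, 1.5623)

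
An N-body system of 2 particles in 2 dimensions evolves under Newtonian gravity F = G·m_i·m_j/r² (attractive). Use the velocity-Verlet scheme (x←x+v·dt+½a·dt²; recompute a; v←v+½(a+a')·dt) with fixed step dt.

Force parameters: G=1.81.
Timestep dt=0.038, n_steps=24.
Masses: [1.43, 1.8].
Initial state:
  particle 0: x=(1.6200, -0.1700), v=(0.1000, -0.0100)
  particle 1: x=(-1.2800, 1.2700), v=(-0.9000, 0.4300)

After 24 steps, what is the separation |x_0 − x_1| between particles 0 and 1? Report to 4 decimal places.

step 0: x0=(1.6200, -0.1700) x1=(-1.2800, 1.2700)
step 1: x0=(1.6236, -0.1703) x1=(-1.3140, 1.2863)
step 2: x0=(1.6268, -0.1704) x1=(-1.3478, 1.3024)
step 3: x0=(1.6296, -0.1703) x1=(-1.3812, 1.3183)
step 4: x0=(1.6321, -0.1700) x1=(-1.4143, 1.3341)
step 5: x0=(1.6342, -0.1695) x1=(-1.4472, 1.3498)
step 6: x0=(1.6359, -0.1689) x1=(-1.4797, 1.3653)
step 7: x0=(1.6373, -0.1680) x1=(-1.5120, 1.3807)
step 8: x0=(1.6383, -0.1671) x1=(-1.5440, 1.3960)
step 9: x0=(1.6390, -0.1659) x1=(-1.5757, 1.4111)
step 10: x0=(1.6394, -0.1646) x1=(-1.6072, 1.4261)
step 11: x0=(1.6394, -0.1631) x1=(-1.6384, 1.4410)
step 12: x0=(1.6391, -0.1615) x1=(-1.6694, 1.4557)
step 13: x0=(1.6386, -0.1597) x1=(-1.7001, 1.4703)
step 14: x0=(1.6377, -0.1578) x1=(-1.7306, 1.4848)
step 15: x0=(1.6365, -0.1557) x1=(-1.7608, 1.4992)
step 16: x0=(1.6350, -0.1535) x1=(-1.7908, 1.5135)
step 17: x0=(1.6332, -0.1511) x1=(-1.8206, 1.5277)
step 18: x0=(1.6312, -0.1486) x1=(-1.8501, 1.5417)
step 19: x0=(1.6288, -0.1460) x1=(-1.8794, 1.5557)
step 20: x0=(1.6262, -0.1432) x1=(-1.9085, 1.5695)
step 21: x0=(1.6233, -0.1403) x1=(-1.9374, 1.5832)
step 22: x0=(1.6201, -0.1373) x1=(-1.9661, 1.5968)
step 23: x0=(1.6167, -0.1341) x1=(-1.9945, 1.6104)
step 24: x0=(1.6130, -0.1308) x1=(-2.0228, 1.6238)

4.0370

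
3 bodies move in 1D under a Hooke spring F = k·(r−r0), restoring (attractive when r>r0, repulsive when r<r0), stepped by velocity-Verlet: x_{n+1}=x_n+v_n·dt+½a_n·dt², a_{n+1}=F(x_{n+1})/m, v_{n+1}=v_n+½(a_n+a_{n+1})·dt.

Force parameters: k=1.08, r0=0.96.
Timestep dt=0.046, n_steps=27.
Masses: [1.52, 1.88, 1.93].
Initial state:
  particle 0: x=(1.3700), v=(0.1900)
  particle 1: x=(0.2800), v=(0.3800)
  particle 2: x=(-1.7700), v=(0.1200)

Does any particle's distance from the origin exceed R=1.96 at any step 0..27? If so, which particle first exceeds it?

step 0: x0=(1.3700) x1=(0.2800) x2=(-1.7700)
step 1: x0=(1.3770) x1=(0.2969) x2=(-1.7625)
step 2: x0=(1.3805) x1=(0.3126) x2=(-1.7512)
step 3: x0=(1.3807) x1=(0.3271) x2=(-1.7360)
step 4: x0=(1.3774) x1=(0.3404) x2=(-1.7169)
step 5: x0=(1.3708) x1=(0.3524) x2=(-1.6940)
step 6: x0=(1.3610) x1=(0.3632) x2=(-1.6673)
step 7: x0=(1.3480) x1=(0.3727) x2=(-1.6369)
step 8: x0=(1.3319) x1=(0.3810) x2=(-1.6029)
step 9: x0=(1.3129) x1=(0.3880) x2=(-1.5653)
step 10: x0=(1.2910) x1=(0.3937) x2=(-1.5243)
step 11: x0=(1.2664) x1=(0.3983) x2=(-1.4799)
step 12: x0=(1.2393) x1=(0.4015) x2=(-1.4323)
step 13: x0=(1.2098) x1=(0.4036) x2=(-1.3817)
step 14: x0=(1.1781) x1=(0.4045) x2=(-1.3281)
step 15: x0=(1.1444) x1=(0.4042) x2=(-1.2719)
step 16: x0=(1.1087) x1=(0.4028) x2=(-1.2130)
step 17: x0=(1.0715) x1=(0.4003) x2=(-1.1518)
step 18: x0=(1.0327) x1=(0.3967) x2=(-1.0883)
step 19: x0=(0.9927) x1=(0.3921) x2=(-1.0229)
step 20: x0=(0.9516) x1=(0.3865) x2=(-0.9556)
step 21: x0=(0.9098) x1=(0.3799) x2=(-0.8868)
step 22: x0=(0.8673) x1=(0.3725) x2=(-0.8167)
step 23: x0=(0.8244) x1=(0.3642) x2=(-0.7454)
step 24: x0=(0.7813) x1=(0.3551) x2=(-0.6732)
step 25: x0=(0.7383) x1=(0.3453) x2=(-0.6004)
step 26: x0=(0.6956) x1=(0.3348) x2=(-0.5271)
step 27: x0=(0.6534) x1=(0.3237) x2=(-0.4536)

no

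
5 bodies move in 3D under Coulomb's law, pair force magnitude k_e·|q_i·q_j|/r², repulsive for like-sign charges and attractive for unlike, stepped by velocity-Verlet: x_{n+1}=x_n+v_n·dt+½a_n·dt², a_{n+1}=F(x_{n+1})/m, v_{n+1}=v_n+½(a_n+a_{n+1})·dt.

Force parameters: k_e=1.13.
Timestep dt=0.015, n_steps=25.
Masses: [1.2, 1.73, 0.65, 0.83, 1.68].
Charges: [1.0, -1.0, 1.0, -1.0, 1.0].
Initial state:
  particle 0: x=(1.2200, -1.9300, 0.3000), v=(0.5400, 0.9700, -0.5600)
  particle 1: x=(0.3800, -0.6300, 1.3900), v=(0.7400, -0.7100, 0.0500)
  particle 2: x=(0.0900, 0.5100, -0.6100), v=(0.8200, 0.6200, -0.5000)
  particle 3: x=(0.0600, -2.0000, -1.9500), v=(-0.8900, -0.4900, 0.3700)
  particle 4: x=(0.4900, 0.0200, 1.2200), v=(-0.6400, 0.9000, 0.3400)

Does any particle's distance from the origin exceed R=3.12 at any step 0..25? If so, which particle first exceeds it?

step 0: x0=(1.2200, -1.9300, 0.3000) x1=(0.3800, -0.6300, 1.3900) x2=(0.0900, 0.5100, -0.6100) x3=(0.0600, -2.0000, -1.9500) x4=(0.4900, 0.0200, 1.2200)
step 1: x0=(1.2281, -1.9155, 0.2916) x1=(0.3911, -0.6405, 1.3907) x2=(0.1023, 0.5193, -0.6175) x3=(0.0467, -2.0073, -1.9444) x4=(0.4804, 0.0333, 1.2252)
step 2: x0=(1.2362, -1.9009, 0.2832) x1=(0.4023, -0.6507, 1.3913) x2=(0.1145, 0.5286, -0.6251) x3=(0.0333, -2.0146, -1.9388) x4=(0.4707, 0.0464, 1.2304)
step 3: x0=(1.2442, -1.8864, 0.2748) x1=(0.4136, -0.6607, 1.3918) x2=(0.1268, 0.5379, -0.6328) x3=(0.0201, -2.0219, -1.9331) x4=(0.4610, 0.0592, 1.2358)
step 4: x0=(1.2523, -1.8719, 0.2664) x1=(0.4248, -0.6704, 1.3921) x2=(0.1389, 0.5471, -0.6406) x3=(0.0068, -2.0291, -1.9274) x4=(0.4513, 0.0717, 1.2413)
step 5: x0=(1.2603, -1.8575, 0.2580) x1=(0.4361, -0.6799, 1.3924) x2=(0.1511, 0.5564, -0.6484) x3=(-0.0065, -2.0363, -1.9216) x4=(0.4415, 0.0840, 1.2469)
step 6: x0=(1.2683, -1.8430, 0.2496) x1=(0.4474, -0.6891, 1.3927) x2=(0.1632, 0.5656, -0.6563) x3=(-0.0197, -2.0434, -1.9157) x4=(0.4318, 0.0960, 1.2525)
step 7: x0=(1.2762, -1.8286, 0.2412) x1=(0.4588, -0.6981, 1.3928) x2=(0.1753, 0.5749, -0.6643) x3=(-0.0329, -2.0505, -1.9098) x4=(0.4221, 0.1078, 1.2583)
step 8: x0=(1.2842, -1.8142, 0.2328) x1=(0.4701, -0.7069, 1.3929) x2=(0.1874, 0.5841, -0.6724) x3=(-0.0460, -2.0576, -1.9038) x4=(0.4123, 0.1194, 1.2641)
step 9: x0=(1.2921, -1.7998, 0.2244) x1=(0.4814, -0.7156, 1.3928) x2=(0.1995, 0.5933, -0.6805) x3=(-0.0592, -2.0646, -1.8978) x4=(0.4026, 0.1308, 1.2700)
step 10: x0=(1.3000, -1.7854, 0.2160) x1=(0.4928, -0.7240, 1.3928) x2=(0.2115, 0.6025, -0.6888) x3=(-0.0723, -2.0716, -1.8918) x4=(0.3929, 0.1420, 1.2760)
step 11: x0=(1.3079, -1.7710, 0.2077) x1=(0.5041, -0.7323, 1.3926) x2=(0.2235, 0.6117, -0.6970) x3=(-0.0854, -2.0785, -1.8857) x4=(0.3831, 0.1530, 1.2820)
step 12: x0=(1.3158, -1.7567, 0.1993) x1=(0.5154, -0.7404, 1.3924) x2=(0.2355, 0.6209, -0.7054) x3=(-0.0984, -2.0854, -1.8795) x4=(0.3735, 0.1639, 1.2881)
step 13: x0=(1.3236, -1.7423, 0.1910) x1=(0.5268, -0.7483, 1.3921) x2=(0.2474, 0.6301, -0.7138) x3=(-0.1114, -2.0923, -1.8733) x4=(0.3638, 0.1745, 1.2942)
step 14: x0=(1.3314, -1.7280, 0.1826) x1=(0.5381, -0.7561, 1.3918) x2=(0.2593, 0.6392, -0.7223) x3=(-0.1244, -2.0991, -1.8671) x4=(0.3541, 0.1850, 1.3004)
step 15: x0=(1.3392, -1.7137, 0.1743) x1=(0.5494, -0.7637, 1.3914) x2=(0.2712, 0.6484, -0.7309) x3=(-0.1374, -2.1059, -1.8608) x4=(0.3445, 0.1954, 1.3067)
step 16: x0=(1.3469, -1.6995, 0.1660) x1=(0.5607, -0.7712, 1.3910) x2=(0.2831, 0.6575, -0.7396) x3=(-0.1503, -2.1126, -1.8545) x4=(0.3349, 0.2056, 1.3130)
step 17: x0=(1.3547, -1.6852, 0.1577) x1=(0.5720, -0.7786, 1.3905) x2=(0.2950, 0.6667, -0.7483) x3=(-0.1632, -2.1193, -1.8481) x4=(0.3253, 0.2157, 1.3194)
step 18: x0=(1.3624, -1.6710, 0.1494) x1=(0.5833, -0.7858, 1.3900) x2=(0.3068, 0.6758, -0.7571) x3=(-0.1761, -2.1260, -1.8417) x4=(0.3157, 0.2256, 1.3258)
step 19: x0=(1.3701, -1.6568, 0.1412) x1=(0.5946, -0.7930, 1.3894) x2=(0.3186, 0.6849, -0.7659) x3=(-0.1889, -2.1326, -1.8352) x4=(0.3062, 0.2354, 1.3322)
step 20: x0=(1.3777, -1.6426, 0.1330) x1=(0.6058, -0.8000, 1.3887) x2=(0.3304, 0.6941, -0.7749) x3=(-0.2018, -2.1392, -1.8287) x4=(0.2967, 0.2451, 1.3387)
step 21: x0=(1.3853, -1.6284, 0.1248) x1=(0.6171, -0.8069, 1.3880) x2=(0.3422, 0.7032, -0.7839) x3=(-0.2145, -2.1457, -1.8221) x4=(0.2872, 0.2547, 1.3453)
step 22: x0=(1.3929, -1.6142, 0.1166) x1=(0.6283, -0.8137, 1.3873) x2=(0.3539, 0.7123, -0.7929) x3=(-0.2273, -2.1522, -1.8155) x4=(0.2777, 0.2641, 1.3519)
step 23: x0=(1.4005, -1.6001, 0.1084) x1=(0.6396, -0.8204, 1.3865) x2=(0.3657, 0.7214, -0.8021) x3=(-0.2400, -2.1586, -1.8089) x4=(0.2683, 0.2735, 1.3585)
step 24: x0=(1.4081, -1.5860, 0.1003) x1=(0.6508, -0.8270, 1.3856) x2=(0.3774, 0.7305, -0.8113) x3=(-0.2527, -2.1651, -1.8023) x4=(0.2588, 0.2828, 1.3651)
step 25: x0=(1.4156, -1.5719, 0.0922) x1=(0.6620, -0.8335, 1.3847) x2=(0.3891, 0.7396, -0.8205) x3=(-0.2654, -2.1714, -1.7956) x4=(0.2494, 0.2919, 1.3718)

no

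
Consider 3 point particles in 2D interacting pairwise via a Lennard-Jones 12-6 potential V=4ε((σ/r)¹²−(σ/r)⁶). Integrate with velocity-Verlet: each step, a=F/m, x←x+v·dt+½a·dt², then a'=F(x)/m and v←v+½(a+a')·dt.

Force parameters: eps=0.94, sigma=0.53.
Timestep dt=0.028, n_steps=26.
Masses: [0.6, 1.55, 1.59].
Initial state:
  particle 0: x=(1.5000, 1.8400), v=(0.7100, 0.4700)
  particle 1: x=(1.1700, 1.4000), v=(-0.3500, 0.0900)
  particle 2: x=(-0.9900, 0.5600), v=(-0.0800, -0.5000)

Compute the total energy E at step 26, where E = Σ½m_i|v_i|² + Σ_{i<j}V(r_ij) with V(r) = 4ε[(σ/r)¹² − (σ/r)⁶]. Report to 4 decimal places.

step 0: x0=(1.5000, 1.8400) x1=(1.1700, 1.4000) x2=(-0.9900, 0.5600)
step 1: x0=(1.5276, 1.8635) x1=(1.1572, 1.3985) x2=(-0.9922, 0.5460)
step 2: x0=(1.5553, 1.8871) x1=(1.1444, 1.3970) x2=(-0.9945, 0.5320)
step 3: x0=(1.5796, 1.9066) x1=(1.1329, 1.3971) x2=(-0.9967, 0.5180)
step 4: x0=(1.6004, 1.9221) x1=(1.1227, 1.3987) x2=(-0.9990, 0.5040)
step 5: x0=(1.6179, 1.9341) x1=(1.1138, 1.4017) x2=(-1.0012, 0.4900)
step 6: x0=(1.6327, 1.9431) x1=(1.1060, 1.4058) x2=(-1.0034, 0.4760)
step 7: x0=(1.6449, 1.9495) x1=(1.0992, 1.4109) x2=(-1.0057, 0.4620)
step 8: x0=(1.6548, 1.9536) x1=(1.0932, 1.4169) x2=(-1.0079, 0.4480)
step 9: x0=(1.6624, 1.9556) x1=(1.0882, 1.4238) x2=(-1.0101, 0.4340)
step 10: x0=(1.6679, 1.9556) x1=(1.0839, 1.4314) x2=(-1.0124, 0.4200)
step 11: x0=(1.6713, 1.9537) x1=(1.0805, 1.4397) x2=(-1.0146, 0.4060)
step 12: x0=(1.6725, 1.9499) x1=(1.0779, 1.4488) x2=(-1.0168, 0.3920)
step 13: x0=(1.6713, 1.9441) x1=(1.0763, 1.4587) x2=(-1.0191, 0.3780)
step 14: x0=(1.6676, 1.9363) x1=(1.0756, 1.4693) x2=(-1.0213, 0.3640)
step 15: x0=(1.6611, 1.9262) x1=(1.0760, 1.4808) x2=(-1.0235, 0.3500)
step 16: x0=(1.6514, 1.9137) x1=(1.0776, 1.4933) x2=(-1.0257, 0.3360)
step 17: x0=(1.6380, 1.8984) x1=(1.0807, 1.5068) x2=(-1.0280, 0.3220)
step 18: x0=(1.6201, 1.8801) x1=(1.0855, 1.5215) x2=(-1.0302, 0.3081)
step 19: x0=(1.5978, 1.8588) x1=(1.0920, 1.5373) x2=(-1.0324, 0.2941)
step 20: x0=(1.5747, 1.8369) x1=(1.0989, 1.5534) x2=(-1.0347, 0.2801)
step 21: x0=(1.5703, 1.8262) x1=(1.0984, 1.5652) x2=(-1.0369, 0.2661)
step 22: x0=(1.6005, 1.8347) x1=(1.0846, 1.5695) x2=(-1.0391, 0.2521)
step 23: x0=(1.6350, 1.8453) x1=(1.0691, 1.5730) x2=(-1.0413, 0.2381)
step 24: x0=(1.6653, 1.8540) x1=(1.0553, 1.5772) x2=(-1.0436, 0.2241)
step 25: x0=(1.6906, 1.8603) x1=(1.0434, 1.5824) x2=(-1.0458, 0.2101)
step 26: x0=(1.7114, 1.8648) x1=(1.0332, 1.5883) x2=(-1.0480, 0.1961)
step 0 velocities: v0=(0.7100, 0.4700) v1=(-0.3500, 0.0900) v2=(-0.0800, -0.5000)
step 0: KE=0.5226, PE=-0.6007, E=-0.0781
step 26 velocities: v0=(0.6751, 0.1308) v1=(-0.3371, 0.2210) v2=(-0.0794, -0.4997)
step 26: KE=0.4713, PE=-0.4630, E=0.0083

0.0083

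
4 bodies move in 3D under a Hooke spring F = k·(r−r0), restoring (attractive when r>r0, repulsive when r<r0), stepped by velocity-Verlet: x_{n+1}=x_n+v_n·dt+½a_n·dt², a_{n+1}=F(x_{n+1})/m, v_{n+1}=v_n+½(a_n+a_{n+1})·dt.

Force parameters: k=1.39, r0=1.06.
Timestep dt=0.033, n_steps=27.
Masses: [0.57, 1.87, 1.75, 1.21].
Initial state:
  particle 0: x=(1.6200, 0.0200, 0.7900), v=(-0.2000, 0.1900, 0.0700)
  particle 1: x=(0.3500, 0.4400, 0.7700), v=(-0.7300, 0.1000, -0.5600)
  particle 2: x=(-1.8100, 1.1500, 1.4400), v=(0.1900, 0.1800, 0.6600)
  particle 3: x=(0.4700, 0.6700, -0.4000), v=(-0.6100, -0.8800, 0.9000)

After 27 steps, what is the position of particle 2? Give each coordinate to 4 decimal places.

step 0: x0=(1.6200, 0.0200, 0.7900) x1=(0.3500, 0.4400, 0.7700) x2=(-1.8100, 1.1500, 1.4400) x3=(0.4700, 0.6700, -0.4000)
step 1: x0=(1.6092, 0.0278, 0.7923) x1=(0.3255, 0.4434, 0.7516) x2=(-1.8015, 1.1553, 1.4609) x3=(0.4492, 0.6410, -0.3692)
step 2: x0=(1.5900, 0.0386, 0.7946) x1=(0.3004, 0.4471, 0.7335) x2=(-1.7887, 1.1593, 1.4801) x3=(0.4272, 0.6120, -0.3362)
step 3: x0=(1.5625, 0.0523, 0.7970) x1=(0.2745, 0.4511, 0.7157) x2=(-1.7716, 1.1619, 1.4974) x3=(0.4040, 0.5833, -0.3012)
step 4: x0=(1.5270, 0.0689, 0.7996) x1=(0.2480, 0.4552, 0.6982) x2=(-1.7503, 1.1632, 1.5130) x3=(0.3796, 0.5547, -0.2643)
step 5: x0=(1.4835, 0.0882, 0.8024) x1=(0.2208, 0.4596, 0.6812) x2=(-1.7250, 1.1632, 1.5269) x3=(0.3541, 0.5264, -0.2257)
step 6: x0=(1.4325, 0.1100, 0.8056) x1=(0.1929, 0.4643, 0.6647) x2=(-1.6957, 1.1619, 1.5389) x3=(0.3274, 0.4984, -0.1854)
step 7: x0=(1.3743, 0.1342, 0.8093) x1=(0.1644, 0.4692, 0.6488) x2=(-1.6627, 1.1594, 1.5493) x3=(0.2997, 0.4708, -0.1437)
step 8: x0=(1.3093, 0.1607, 0.8135) x1=(0.1354, 0.4743, 0.6334) x2=(-1.6260, 1.1555, 1.5579) x3=(0.2709, 0.4436, -0.1006)
step 9: x0=(1.2379, 0.1892, 0.8184) x1=(0.1056, 0.4796, 0.6187) x2=(-1.5860, 1.1504, 1.5648) x3=(0.2410, 0.4169, -0.0565)
step 10: x0=(1.1608, 0.2196, 0.8240) x1=(0.0753, 0.4853, 0.6046) x2=(-1.5427, 1.1441, 1.5701) x3=(0.2102, 0.3905, -0.0113)
step 11: x0=(1.0784, 0.2518, 0.8305) x1=(0.0443, 0.4912, 0.5913) x2=(-1.4963, 1.1367, 1.5738) x3=(0.1785, 0.3646, 0.0346)
step 12: x0=(0.9914, 0.2854, 0.8379) x1=(0.0127, 0.4974, 0.5787) x2=(-1.4472, 1.1282, 1.5760) x3=(0.1459, 0.3391, 0.0812)
step 13: x0=(0.9004, 0.3204, 0.8464) x1=(-0.0195, 0.5040, 0.5668) x2=(-1.3955, 1.1186, 1.5767) x3=(0.1124, 0.3139, 0.1282)
step 14: x0=(0.8061, 0.3566, 0.8561) x1=(-0.0524, 0.5109, 0.5557) x2=(-1.3415, 1.1080, 1.5760) x3=(0.0781, 0.2890, 0.1756)
step 15: x0=(0.7090, 0.3938, 0.8671) x1=(-0.0859, 0.5184, 0.5452) x2=(-1.2853, 1.0965, 1.5740) x3=(0.0430, 0.2642, 0.2232)
step 16: x0=(0.6098, 0.4320, 0.8795) x1=(-0.1201, 0.5263, 0.5354) x2=(-1.2273, 1.0842, 1.5708) x3=(0.0073, 0.2395, 0.2709)
step 17: x0=(0.5092, 0.4711, 0.8933) x1=(-0.1550, 0.5347, 0.5261) x2=(-1.1678, 1.0710, 1.5665) x3=(-0.0290, 0.2146, 0.3187)
step 18: x0=(0.4078, 0.5110, 0.9088) x1=(-0.1904, 0.5438, 0.5172) x2=(-1.1068, 1.0572, 1.5612) x3=(-0.0659, 0.1895, 0.3665)
step 19: x0=(0.3059, 0.5517, 0.9260) x1=(-0.2265, 0.5534, 0.5087) x2=(-1.0448, 1.0427, 1.5549) x3=(-0.1033, 0.1639, 0.4145)
step 20: x0=(0.2041, 0.5933, 0.9449) x1=(-0.2632, 0.5636, 0.5002) x2=(-0.9818, 1.0277, 1.5479) x3=(-0.1411, 0.1379, 0.4625)
step 21: x0=(0.1027, 0.6356, 0.9654) x1=(-0.3003, 0.5744, 0.4918) x2=(-0.9183, 1.0123, 1.5402) x3=(-0.1793, 0.1112, 0.5107)
step 22: x0=(0.0020, 0.6788, 0.9875) x1=(-0.3379, 0.5856, 0.4832) x2=(-0.8543, 0.9965, 1.5320) x3=(-0.2177, 0.0839, 0.5592)
step 23: x0=(-0.0978, 0.7228, 1.0111) x1=(-0.3759, 0.5973, 0.4744) x2=(-0.7901, 0.9804, 1.5234) x3=(-0.2563, 0.0561, 0.6078)
step 24: x0=(-0.1966, 0.7675, 1.0357) x1=(-0.4141, 0.6093, 0.4653) x2=(-0.7259, 0.9641, 1.5146) x3=(-0.2949, 0.0276, 0.6567)
step 25: x0=(-0.2944, 0.8128, 1.0612) x1=(-0.4525, 0.6215, 0.4558) x2=(-0.6617, 0.9477, 1.5058) x3=(-0.3337, -0.0014, 0.7059)
step 26: x0=(-0.3911, 0.8586, 1.0868) x1=(-0.4911, 0.6340, 0.4460) x2=(-0.5977, 0.9313, 1.4971) x3=(-0.3724, -0.0307, 0.7553)
step 27: x0=(-0.4869, 0.9046, 1.1121) x1=(-0.5298, 0.6466, 0.4357) x2=(-0.5340, 0.9147, 1.4887) x3=(-0.4111, -0.0604, 0.8050)

(-0.5340, 0.9147, 1.4887)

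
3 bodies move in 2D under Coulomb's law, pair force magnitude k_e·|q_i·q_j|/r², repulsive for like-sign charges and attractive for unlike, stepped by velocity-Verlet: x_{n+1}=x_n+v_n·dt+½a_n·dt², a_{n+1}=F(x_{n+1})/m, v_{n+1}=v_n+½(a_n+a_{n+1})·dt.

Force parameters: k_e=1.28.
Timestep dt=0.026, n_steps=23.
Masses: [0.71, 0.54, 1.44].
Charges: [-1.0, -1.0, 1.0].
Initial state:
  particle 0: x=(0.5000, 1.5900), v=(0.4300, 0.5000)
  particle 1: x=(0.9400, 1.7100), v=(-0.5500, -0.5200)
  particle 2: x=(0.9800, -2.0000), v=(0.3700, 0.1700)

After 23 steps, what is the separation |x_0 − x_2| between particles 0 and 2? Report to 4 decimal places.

step 0: x0=(0.5000, 1.5900) x1=(0.9400, 1.7100) x2=(0.9800, -2.0000)
step 1: x0=(0.5084, 1.6022) x1=(0.9294, 1.6974) x2=(0.9896, -1.9955)
step 2: x0=(0.5104, 1.6128) x1=(0.9272, 1.6867) x2=(0.9992, -1.9910)
step 3: x0=(0.5057, 1.6222) x1=(0.9338, 1.6773) x2=(1.0088, -1.9863)
step 4: x0=(0.4945, 1.6306) x1=(0.9490, 1.6689) x2=(1.0184, -1.9816)
step 5: x0=(0.4775, 1.6385) x1=(0.9718, 1.6611) x2=(1.0280, -1.9768)
step 6: x0=(0.4556, 1.6461) x1=(1.0012, 1.6534) x2=(1.0376, -1.9719)
step 7: x0=(0.4295, 1.6535) x1=(1.0359, 1.6457) x2=(1.0472, -1.9669)
step 8: x0=(0.4002, 1.6608) x1=(1.0750, 1.6378) x2=(1.0567, -1.9618)
step 9: x0=(0.3682, 1.6682) x1=(1.1176, 1.6297) x2=(1.0663, -1.9566)
step 10: x0=(0.3341, 1.6756) x1=(1.1631, 1.6213) x2=(1.0758, -1.9513)
step 11: x0=(0.2982, 1.6830) x1=(1.2108, 1.6126) x2=(1.0854, -1.9460)
step 12: x0=(0.2609, 1.6904) x1=(1.2605, 1.6037) x2=(1.0949, -1.9405)
step 13: x0=(0.2225, 1.6978) x1=(1.3117, 1.5944) x2=(1.1044, -1.9350)
step 14: x0=(0.1830, 1.7053) x1=(1.3643, 1.5850) x2=(1.1140, -1.9293)
step 15: x0=(0.1427, 1.7128) x1=(1.4180, 1.5753) x2=(1.1235, -1.9236)
step 16: x0=(0.1016, 1.7202) x1=(1.4727, 1.5653) x2=(1.1330, -1.9178)
step 17: x0=(0.0600, 1.7277) x1=(1.5281, 1.5551) x2=(1.1425, -1.9119)
step 18: x0=(0.0178, 1.7351) x1=(1.5843, 1.5447) x2=(1.1520, -1.9059)
step 19: x0=(-0.0248, 1.7426) x1=(1.6411, 1.5341) x2=(1.1615, -1.8998)
step 20: x0=(-0.0679, 1.7499) x1=(1.6985, 1.5233) x2=(1.1710, -1.8937)
step 21: x0=(-0.1113, 1.7573) x1=(1.7563, 1.5123) x2=(1.1804, -1.8874)
step 22: x0=(-0.1550, 1.7646) x1=(1.8146, 1.5011) x2=(1.1899, -1.8811)
step 23: x0=(-0.1990, 1.7719) x1=(1.8732, 1.4898) x2=(1.1994, -1.8746)

3.9055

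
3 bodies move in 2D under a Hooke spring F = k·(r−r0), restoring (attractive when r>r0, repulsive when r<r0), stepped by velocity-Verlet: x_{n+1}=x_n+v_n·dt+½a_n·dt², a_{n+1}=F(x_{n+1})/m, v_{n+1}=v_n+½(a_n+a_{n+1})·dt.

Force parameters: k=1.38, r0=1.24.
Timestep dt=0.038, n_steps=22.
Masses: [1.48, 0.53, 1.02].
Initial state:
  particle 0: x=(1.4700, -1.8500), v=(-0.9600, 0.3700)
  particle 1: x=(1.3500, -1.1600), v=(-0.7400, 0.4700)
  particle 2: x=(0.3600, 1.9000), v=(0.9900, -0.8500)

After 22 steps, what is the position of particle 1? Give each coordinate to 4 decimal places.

step 0: x0=(1.4700, -1.8500) x1=(1.3500, -1.1600) x2=(0.3600, 1.9000)
step 1: x0=(1.4331, -1.8346) x1=(1.3206, -1.1376) x2=(0.3990, 1.8634)
step 2: x0=(1.3953, -1.8165) x1=(1.2887, -1.1064) x2=(0.4404, 1.8183)
step 3: x0=(1.3568, -1.7958) x1=(1.2547, -1.0667) x2=(0.4840, 1.7651)
step 4: x0=(1.3176, -1.7726) x1=(1.2187, -1.0191) x2=(0.5297, 1.7040)
step 5: x0=(1.2778, -1.7471) x1=(1.1810, -0.9639) x2=(0.5771, 1.6356)
step 6: x0=(1.2375, -1.7192) x1=(1.1420, -0.9018) x2=(0.6260, 1.5602)
step 7: x0=(1.1967, -1.6890) x1=(1.1017, -0.8334) x2=(0.6761, 1.4784)
step 8: x0=(1.1555, -1.6568) x1=(1.0606, -0.7595) x2=(0.7273, 1.3906)
step 9: x0=(1.1141, -1.6226) x1=(1.0187, -0.6809) x2=(0.7793, 1.2975)
step 10: x0=(1.0724, -1.5865) x1=(0.9765, -0.5984) x2=(0.8318, 1.1996)
step 11: x0=(1.0306, -1.5486) x1=(0.9339, -0.5128) x2=(0.8847, 1.0976)
step 12: x0=(0.9886, -1.5091) x1=(0.8913, -0.4251) x2=(0.9377, 0.9921)
step 13: x0=(0.9467, -1.4681) x1=(0.8486, -0.3361) x2=(0.9908, 0.8838)
step 14: x0=(0.9048, -1.4258) x1=(0.8059, -0.2468) x2=(1.0438, 0.7733)
step 15: x0=(0.8630, -1.3822) x1=(0.7630, -0.1580) x2=(1.0969, 0.6614)
step 16: x0=(0.8214, -1.3376) x1=(0.7196, -0.0704) x2=(1.1499, 0.5484)
step 17: x0=(0.7799, -1.2920) x1=(0.6751, 0.0156) x2=(1.2034, 0.4350)
step 18: x0=(0.7385, -1.2456) x1=(0.6290, 0.1000) x2=(1.2574, 0.3212)
step 19: x0=(0.6973, -1.1986) x1=(0.5809, 0.1832) x2=(1.3122, 0.2071)
step 20: x0=(0.6563, -1.1510) x1=(0.5310, 0.2659) x2=(1.3678, 0.0924)
step 21: x0=(0.6153, -1.1029) x1=(0.4797, 0.3482) x2=(1.4239, -0.0227)
step 22: x0=(0.5745, -1.0544) x1=(0.4276, 0.4299) x2=(1.4804, -0.1381)

(0.4276, 0.4299)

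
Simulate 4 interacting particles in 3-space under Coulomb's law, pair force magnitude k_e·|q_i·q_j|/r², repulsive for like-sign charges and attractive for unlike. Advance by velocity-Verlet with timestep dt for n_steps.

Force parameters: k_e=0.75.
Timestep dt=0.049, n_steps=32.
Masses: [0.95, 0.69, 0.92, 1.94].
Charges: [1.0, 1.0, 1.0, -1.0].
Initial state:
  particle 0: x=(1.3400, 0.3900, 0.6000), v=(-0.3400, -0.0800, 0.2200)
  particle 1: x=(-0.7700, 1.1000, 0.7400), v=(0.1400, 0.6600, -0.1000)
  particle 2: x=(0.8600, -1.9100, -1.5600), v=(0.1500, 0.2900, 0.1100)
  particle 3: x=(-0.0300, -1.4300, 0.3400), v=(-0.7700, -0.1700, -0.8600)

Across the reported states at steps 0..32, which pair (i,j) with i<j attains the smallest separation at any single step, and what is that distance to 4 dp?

step 0: x0=(1.3400, 0.3900, 0.6000) x1=(-0.7700, 1.1000, 0.7400) x2=(0.8600, -1.9100, -1.5600) x3=(-0.0300, -1.4300, 0.3400)
step 1: x0=(1.3234, 0.3859, 0.6108) x1=(-0.7634, 1.1323, 0.7351) x2=(0.8673, -1.8959, -1.5545) x3=(-0.0677, -1.4382, 0.2978)
step 2: x0=(1.3070, 0.3816, 0.6217) x1=(-0.7572, 1.1646, 0.7303) x2=(0.8744, -1.8818, -1.5489) x3=(-0.1051, -1.4462, 0.2554)
step 3: x0=(1.2908, 0.3770, 0.6326) x1=(-0.7515, 1.1968, 0.7256) x2=(0.8813, -1.8680, -1.5430) x3=(-0.1425, -1.4540, 0.2130)
step 4: x0=(1.2748, 0.3721, 0.6436) x1=(-0.7463, 1.2290, 0.7208) x2=(0.8880, -1.8542, -1.5370) x3=(-0.1796, -1.4616, 0.1704)
step 5: x0=(1.2589, 0.3670, 0.6546) x1=(-0.7416, 1.2612, 0.7162) x2=(0.8945, -1.8406, -1.5308) x3=(-0.2166, -1.4690, 0.1276)
step 6: x0=(1.2432, 0.3616, 0.6657) x1=(-0.7374, 1.2934, 0.7115) x2=(0.9007, -1.8271, -1.5243) x3=(-0.2533, -1.4762, 0.0848)
step 7: x0=(1.2278, 0.3559, 0.6768) x1=(-0.7336, 1.3257, 0.7069) x2=(0.9067, -1.8138, -1.5178) x3=(-0.2899, -1.4833, 0.0418)
step 8: x0=(1.2125, 0.3499, 0.6880) x1=(-0.7304, 1.3580, 0.7023) x2=(0.9124, -1.8006, -1.5110) x3=(-0.3262, -1.4901, -0.0013)
step 9: x0=(1.1973, 0.3437, 0.6993) x1=(-0.7277, 1.3905, 0.6976) x2=(0.9178, -1.7875, -1.5040) x3=(-0.3623, -1.4968, -0.0445)
step 10: x0=(1.1824, 0.3372, 0.7106) x1=(-0.7255, 1.4230, 0.6931) x2=(0.9229, -1.7746, -1.4969) x3=(-0.3981, -1.5033, -0.0879)
step 11: x0=(1.1676, 0.3304, 0.7220) x1=(-0.7237, 1.4556, 0.6885) x2=(0.9277, -1.7619, -1.4896) x3=(-0.4338, -1.5096, -0.1313)
step 12: x0=(1.1531, 0.3234, 0.7334) x1=(-0.7225, 1.4883, 0.6839) x2=(0.9322, -1.7493, -1.4822) x3=(-0.4691, -1.5158, -0.1748)
step 13: x0=(1.1386, 0.3161, 0.7449) x1=(-0.7218, 1.5212, 0.6792) x2=(0.9363, -1.7369, -1.4746) x3=(-0.5042, -1.5218, -0.2185)
step 14: x0=(1.1244, 0.3086, 0.7564) x1=(-0.7215, 1.5542, 0.6746) x2=(0.9400, -1.7247, -1.4668) x3=(-0.5391, -1.5277, -0.2622)
step 15: x0=(1.1103, 0.3008, 0.7680) x1=(-0.7217, 1.5874, 0.6700) x2=(0.9434, -1.7126, -1.4590) x3=(-0.5737, -1.5334, -0.3060)
step 16: x0=(1.0964, 0.2927, 0.7797) x1=(-0.7224, 1.6208, 0.6653) x2=(0.9463, -1.7007, -1.4510) x3=(-0.6080, -1.5390, -0.3499)
step 17: x0=(1.0826, 0.2844, 0.7915) x1=(-0.7236, 1.6544, 0.6606) x2=(0.9489, -1.6890, -1.4430) x3=(-0.6420, -1.5444, -0.3938)
step 18: x0=(1.0690, 0.2759, 0.8033) x1=(-0.7252, 1.6881, 0.6559) x2=(0.9510, -1.6775, -1.4349) x3=(-0.6757, -1.5497, -0.4378)
step 19: x0=(1.0556, 0.2671, 0.8152) x1=(-0.7272, 1.7221, 0.6511) x2=(0.9528, -1.6662, -1.4267) x3=(-0.7092, -1.5549, -0.4819)
step 20: x0=(1.0422, 0.2581, 0.8272) x1=(-0.7297, 1.7563, 0.6463) x2=(0.9540, -1.6550, -1.4185) x3=(-0.7424, -1.5599, -0.5260)
step 21: x0=(1.0290, 0.2489, 0.8393) x1=(-0.7326, 1.7907, 0.6415) x2=(0.9549, -1.6441, -1.4102) x3=(-0.7752, -1.5648, -0.5702)
step 22: x0=(1.0160, 0.2394, 0.8515) x1=(-0.7359, 1.8253, 0.6366) x2=(0.9553, -1.6334, -1.4019) x3=(-0.8078, -1.5696, -0.6144)
step 23: x0=(1.0030, 0.2298, 0.8637) x1=(-0.7396, 1.8602, 0.6316) x2=(0.9553, -1.6229, -1.3937) x3=(-0.8401, -1.5743, -0.6586)
step 24: x0=(0.9902, 0.2199, 0.8761) x1=(-0.7437, 1.8953, 0.6266) x2=(0.9548, -1.6126, -1.3854) x3=(-0.8721, -1.5788, -0.7028)
step 25: x0=(0.9774, 0.2098, 0.8885) x1=(-0.7482, 1.9306, 0.6216) x2=(0.9539, -1.6025, -1.3773) x3=(-0.9038, -1.5832, -0.7470)
step 26: x0=(0.9648, 0.1995, 0.9011) x1=(-0.7531, 1.9662, 0.6165) x2=(0.9525, -1.5926, -1.3692) x3=(-0.9352, -1.5875, -0.7913)
step 27: x0=(0.9523, 0.1890, 0.9138) x1=(-0.7583, 2.0020, 0.6114) x2=(0.9507, -1.5830, -1.3611) x3=(-0.9663, -1.5917, -0.8355)
step 28: x0=(0.9398, 0.1784, 0.9265) x1=(-0.7638, 2.0381, 0.6062) x2=(0.9484, -1.5736, -1.3532) x3=(-0.9971, -1.5958, -0.8797)
step 29: x0=(0.9275, 0.1675, 0.9394) x1=(-0.7697, 2.0744, 0.6009) x2=(0.9458, -1.5644, -1.3454) x3=(-1.0277, -1.5998, -0.9239)
step 30: x0=(0.9152, 0.1565, 0.9524) x1=(-0.7759, 2.1109, 0.5956) x2=(0.9426, -1.5554, -1.3377) x3=(-1.0580, -1.6036, -0.9681)
step 31: x0=(0.9029, 0.1453, 0.9656) x1=(-0.7824, 2.1477, 0.5902) x2=(0.9391, -1.5467, -1.3301) x3=(-1.0879, -1.6074, -1.0122)
step 32: x0=(0.8908, 0.1340, 0.9788) x1=(-0.7892, 2.1848, 0.5848) x2=(0.9352, -1.5383, -1.3228) x3=(-1.1177, -1.6110, -1.0563)

pair (2,3), distance 1.9112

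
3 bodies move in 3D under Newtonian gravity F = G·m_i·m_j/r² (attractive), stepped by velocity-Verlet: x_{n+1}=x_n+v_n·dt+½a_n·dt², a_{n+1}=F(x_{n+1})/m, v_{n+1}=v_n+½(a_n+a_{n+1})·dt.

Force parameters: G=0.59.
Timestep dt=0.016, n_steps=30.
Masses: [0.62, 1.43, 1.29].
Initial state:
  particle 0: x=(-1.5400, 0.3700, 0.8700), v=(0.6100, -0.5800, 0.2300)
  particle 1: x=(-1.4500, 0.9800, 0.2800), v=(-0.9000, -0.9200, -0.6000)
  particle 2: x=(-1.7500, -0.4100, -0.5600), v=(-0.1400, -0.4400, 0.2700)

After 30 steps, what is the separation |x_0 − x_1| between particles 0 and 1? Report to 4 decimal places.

1.0944

step 0: x0=(-1.5400, 0.3700, 0.8700) x1=(-1.4500, 0.9800, 0.2800) x2=(-1.7500, -0.4100, -0.5600)
step 1: x0=(-1.5302, 0.3608, 0.8735) x1=(-1.4644, 0.9652, 0.2704) x2=(-1.7522, -0.4170, -0.5556)
step 2: x0=(-1.5204, 0.3518, 0.8768) x1=(-1.4788, 0.9503, 0.2609) x2=(-1.7544, -0.4239, -0.5512)
step 3: x0=(-1.5107, 0.3429, 0.8798) x1=(-1.4933, 0.9352, 0.2514) x2=(-1.7566, -0.4307, -0.5467)
step 4: x0=(-1.5009, 0.3343, 0.8826) x1=(-1.5078, 0.9199, 0.2420) x2=(-1.7588, -0.4375, -0.5422)
step 5: x0=(-1.4911, 0.3257, 0.8850) x1=(-1.5223, 0.9045, 0.2327) x2=(-1.7610, -0.4441, -0.5375)
step 6: x0=(-1.4814, 0.3174, 0.8872) x1=(-1.5367, 0.8890, 0.2234) x2=(-1.7631, -0.4507, -0.5328)
step 7: x0=(-1.4716, 0.3091, 0.8891) x1=(-1.5512, 0.8733, 0.2141) x2=(-1.7652, -0.4572, -0.5280)
step 8: x0=(-1.4620, 0.3011, 0.8907) x1=(-1.5657, 0.8574, 0.2049) x2=(-1.7673, -0.4635, -0.5231)
step 9: x0=(-1.4523, 0.2931, 0.8921) x1=(-1.5802, 0.8414, 0.1958) x2=(-1.7694, -0.4698, -0.5182)
step 10: x0=(-1.4427, 0.2853, 0.8932) x1=(-1.5947, 0.8253, 0.1867) x2=(-1.7715, -0.4760, -0.5132)
step 11: x0=(-1.4332, 0.2776, 0.8940) x1=(-1.6092, 0.8090, 0.1776) x2=(-1.7735, -0.4820, -0.5081)
step 12: x0=(-1.4238, 0.2701, 0.8945) x1=(-1.6236, 0.7926, 0.1686) x2=(-1.7755, -0.4880, -0.5029)
step 13: x0=(-1.4144, 0.2626, 0.8948) x1=(-1.6381, 0.7760, 0.1596) x2=(-1.7775, -0.4939, -0.4977)
step 14: x0=(-1.4051, 0.2553, 0.8948) x1=(-1.6525, 0.7593, 0.1507) x2=(-1.7795, -0.4996, -0.4924)
step 15: x0=(-1.3959, 0.2480, 0.8946) x1=(-1.6669, 0.7424, 0.1418) x2=(-1.7815, -0.5053, -0.4870)
step 16: x0=(-1.3867, 0.2408, 0.8941) x1=(-1.6813, 0.7254, 0.1330) x2=(-1.7834, -0.5108, -0.4815)
step 17: x0=(-1.3777, 0.2338, 0.8933) x1=(-1.6957, 0.7083, 0.1242) x2=(-1.7854, -0.5162, -0.4759)
step 18: x0=(-1.3687, 0.2268, 0.8923) x1=(-1.7100, 0.6910, 0.1155) x2=(-1.7873, -0.5215, -0.4703)
step 19: x0=(-1.3599, 0.2199, 0.8910) x1=(-1.7243, 0.6735, 0.1067) x2=(-1.7892, -0.5266, -0.4646)
step 20: x0=(-1.3512, 0.2130, 0.8895) x1=(-1.7386, 0.6559, 0.0980) x2=(-1.7911, -0.5317, -0.4587)
step 21: x0=(-1.3425, 0.2063, 0.8878) x1=(-1.7529, 0.6382, 0.0894) x2=(-1.7929, -0.5366, -0.4529)
step 22: x0=(-1.3340, 0.1996, 0.8858) x1=(-1.7671, 0.6203, 0.0807) x2=(-1.7948, -0.5414, -0.4469)
step 23: x0=(-1.3256, 0.1929, 0.8836) x1=(-1.7812, 0.6023, 0.0721) x2=(-1.7966, -0.5460, -0.4408)
step 24: x0=(-1.3173, 0.1863, 0.8811) x1=(-1.7954, 0.5841, 0.0635) x2=(-1.7985, -0.5505, -0.4347)
step 25: x0=(-1.3091, 0.1797, 0.8784) x1=(-1.8095, 0.5658, 0.0550) x2=(-1.8003, -0.5548, -0.4284)
step 26: x0=(-1.3011, 0.1732, 0.8755) x1=(-1.8235, 0.5473, 0.0464) x2=(-1.8021, -0.5590, -0.4221)
step 27: x0=(-1.2932, 0.1667, 0.8724) x1=(-1.8375, 0.5287, 0.0379) x2=(-1.8039, -0.5631, -0.4157)
step 28: x0=(-1.2854, 0.1602, 0.8690) x1=(-1.8515, 0.5099, 0.0294) x2=(-1.8057, -0.5670, -0.4092)
step 29: x0=(-1.2777, 0.1537, 0.8655) x1=(-1.8654, 0.4910, 0.0208) x2=(-1.8075, -0.5707, -0.4026)
step 30: x0=(-1.2701, 0.1473, 0.8617) x1=(-1.8792, 0.4719, 0.0123) x2=(-1.8092, -0.5742, -0.3959)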